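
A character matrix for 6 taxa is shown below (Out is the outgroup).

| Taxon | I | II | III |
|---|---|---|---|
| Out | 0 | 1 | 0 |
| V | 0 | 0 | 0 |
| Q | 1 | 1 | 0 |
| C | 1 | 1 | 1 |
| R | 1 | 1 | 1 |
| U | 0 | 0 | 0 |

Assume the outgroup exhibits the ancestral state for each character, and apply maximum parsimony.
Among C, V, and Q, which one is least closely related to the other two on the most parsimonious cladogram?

Character polarity is set by the outgroup: the derived state is whichever differs from the outgroup's state, so for II the derived state is '0', and for the remaining characters it is '1'.
I: derived state '1' in C, Q, and R only — synapomorphy for {C, Q, R}.
II (derived state '0') is shared by U and V — a synapomorphy uniting that clade.
III (derived state '1') is shared by C and R — a synapomorphy uniting that clade.
Most parsimonious ingroup topology: ((V,U),(Q,(C,R))).
Q and C share a more recent common ancestor with each other than either does with V, so V is the least closely related of the three.

V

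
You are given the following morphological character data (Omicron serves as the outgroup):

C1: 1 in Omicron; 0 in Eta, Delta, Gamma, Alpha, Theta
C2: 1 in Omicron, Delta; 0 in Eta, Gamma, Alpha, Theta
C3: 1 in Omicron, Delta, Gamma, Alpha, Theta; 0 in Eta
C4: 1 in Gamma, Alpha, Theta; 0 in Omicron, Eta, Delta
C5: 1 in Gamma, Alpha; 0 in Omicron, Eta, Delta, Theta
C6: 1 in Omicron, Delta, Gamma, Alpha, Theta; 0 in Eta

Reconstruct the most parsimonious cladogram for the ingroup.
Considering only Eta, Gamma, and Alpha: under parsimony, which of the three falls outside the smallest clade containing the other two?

Eta

Character polarity is set by the outgroup: the derived state is whichever differs from the outgroup's state, so for C1, C2, C3, C6 the derived state is '0', and for the remaining characters it is '1'.
All ingroup taxa share the derived state '0' for C1; it defines the ingroup but does not resolve relationships within it.
C2 (derived state '0') is shared by Alpha, Eta, Gamma, and Theta — a synapomorphy uniting that clade.
C3 (derived state '0') is unique to Eta (autapomorphy; uninformative for grouping).
C4 (derived state '1') is shared by Alpha, Gamma, and Theta — a synapomorphy uniting that clade.
C5: derived state '1' in Alpha and Gamma only — synapomorphy for {Alpha, Gamma}.
C6 (derived state '0') is unique to Eta (autapomorphy; uninformative for grouping).
Most parsimonious ingroup topology: ((Eta,((Gamma,Alpha),Theta)),Delta).
Gamma and Alpha share a more recent common ancestor with each other than either does with Eta, so Eta is the least closely related of the three.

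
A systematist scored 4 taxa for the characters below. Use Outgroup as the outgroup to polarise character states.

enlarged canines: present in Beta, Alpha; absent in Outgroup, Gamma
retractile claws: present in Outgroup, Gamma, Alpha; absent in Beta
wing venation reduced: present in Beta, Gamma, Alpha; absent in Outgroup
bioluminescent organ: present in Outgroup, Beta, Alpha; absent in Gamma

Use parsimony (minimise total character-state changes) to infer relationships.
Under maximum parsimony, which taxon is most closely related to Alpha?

Character polarity is set by the outgroup: the derived state is whichever differs from the outgroup's state, so for retractile claws, bioluminescent organ the derived state is 'absent', and for the remaining characters it is 'present'.
Only Alpha and Beta show the derived state 'present' for enlarged canines, supporting them as a clade.
retractile claws: derived state 'absent' in Beta only — an autapomorphy, so it tells us nothing about relationships among taxa.
All ingroup taxa share the derived state 'present' for wing venation reduced; it defines the ingroup but does not resolve relationships within it.
bioluminescent organ: derived state 'absent' in Gamma only — an autapomorphy, so it tells us nothing about relationships among taxa.
Most parsimonious ingroup topology: ((Beta,Alpha),Gamma).
Alpha and Beta form a cherry on this tree, so they are sister taxa.

Beta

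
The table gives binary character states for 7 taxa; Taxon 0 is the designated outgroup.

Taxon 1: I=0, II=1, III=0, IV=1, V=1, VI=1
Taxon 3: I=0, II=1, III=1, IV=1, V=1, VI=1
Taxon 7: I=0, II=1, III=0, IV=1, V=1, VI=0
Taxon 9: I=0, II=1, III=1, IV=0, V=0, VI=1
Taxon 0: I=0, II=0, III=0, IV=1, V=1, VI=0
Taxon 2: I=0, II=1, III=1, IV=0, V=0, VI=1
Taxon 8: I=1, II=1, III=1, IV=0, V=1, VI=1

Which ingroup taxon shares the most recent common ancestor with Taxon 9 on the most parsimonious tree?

Taxon 2

Character polarity is set by the outgroup: the derived state is whichever differs from the outgroup's state, so for IV, V the derived state is '0', and for the remaining characters it is '1'.
I (derived state '1') is unique to Taxon 8 (autapomorphy; uninformative for grouping).
All ingroup taxa share the derived state '1' for II; it defines the ingroup but does not resolve relationships within it.
Only Taxon 2, Taxon 3, Taxon 8, and Taxon 9 show the derived state '1' for III, supporting them as a clade.
IV (derived state '0') is shared by Taxon 2, Taxon 8, and Taxon 9 — a synapomorphy uniting that clade.
V (derived state '0') is shared by Taxon 2 and Taxon 9 — a synapomorphy uniting that clade.
VI: derived state '1' in Taxon 1, Taxon 2, Taxon 3, Taxon 8, and Taxon 9 only — synapomorphy for {Taxon 1, Taxon 2, Taxon 3, Taxon 8, Taxon 9}.
Most parsimonious ingroup topology: (((Taxon 3,((Taxon 2,Taxon 9),Taxon 8)),Taxon 1),Taxon 7).
Taxon 9 and Taxon 2 form a cherry on this tree, so they are sister taxa.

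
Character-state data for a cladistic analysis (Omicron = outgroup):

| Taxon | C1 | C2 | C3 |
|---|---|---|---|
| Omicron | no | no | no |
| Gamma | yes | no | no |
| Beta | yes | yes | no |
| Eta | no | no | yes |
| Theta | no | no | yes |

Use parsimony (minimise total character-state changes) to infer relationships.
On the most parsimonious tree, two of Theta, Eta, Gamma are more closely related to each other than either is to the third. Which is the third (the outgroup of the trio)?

The outgroup has state 'no' for every character, so 'yes' is the derived state throughout.
C1 (derived state 'yes') is shared by Beta and Gamma — a synapomorphy uniting that clade.
C2: derived state 'yes' in Beta only — an autapomorphy, so it tells us nothing about relationships among taxa.
C3: derived state 'yes' in Eta and Theta only — synapomorphy for {Eta, Theta}.
Most parsimonious ingroup topology: ((Gamma,Beta),(Eta,Theta)).
Theta and Eta share a more recent common ancestor with each other than either does with Gamma, so Gamma is the least closely related of the three.

Gamma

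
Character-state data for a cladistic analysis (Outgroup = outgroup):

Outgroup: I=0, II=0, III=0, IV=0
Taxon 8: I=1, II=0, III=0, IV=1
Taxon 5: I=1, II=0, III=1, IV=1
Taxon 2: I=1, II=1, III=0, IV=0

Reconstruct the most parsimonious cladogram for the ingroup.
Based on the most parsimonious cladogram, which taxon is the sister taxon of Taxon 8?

The outgroup has state '0' for every character, so '1' is the derived state throughout.
All ingroup taxa share the derived state '1' for I; it defines the ingroup but does not resolve relationships within it.
II: derived state '1' in Taxon 2 only — an autapomorphy, so it tells us nothing about relationships among taxa.
III: derived state '1' in Taxon 5 only — an autapomorphy, so it tells us nothing about relationships among taxa.
IV: derived state '1' in Taxon 5 and Taxon 8 only — synapomorphy for {Taxon 5, Taxon 8}.
Most parsimonious ingroup topology: ((Taxon 8,Taxon 5),Taxon 2).
Taxon 8 and Taxon 5 form a cherry on this tree, so they are sister taxa.

Taxon 5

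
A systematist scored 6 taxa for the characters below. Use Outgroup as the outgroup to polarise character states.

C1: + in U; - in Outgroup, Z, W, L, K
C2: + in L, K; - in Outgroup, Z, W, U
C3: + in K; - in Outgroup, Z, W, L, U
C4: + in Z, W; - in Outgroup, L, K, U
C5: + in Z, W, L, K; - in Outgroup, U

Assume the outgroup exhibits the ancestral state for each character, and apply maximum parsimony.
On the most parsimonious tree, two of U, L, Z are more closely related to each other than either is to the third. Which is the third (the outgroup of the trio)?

U

The outgroup has state '-' for every character, so '+' is the derived state throughout.
C1: derived state '+' in U only — an autapomorphy, so it tells us nothing about relationships among taxa.
C2: derived state '+' in K and L only — synapomorphy for {K, L}.
C3: derived state '+' in K only — an autapomorphy, so it tells us nothing about relationships among taxa.
C4 (derived state '+') is shared by W and Z — a synapomorphy uniting that clade.
Only K, L, W, and Z show the derived state '+' for C5, supporting them as a clade.
Most parsimonious ingroup topology: (((Z,W),(L,K)),U).
L and Z share a more recent common ancestor with each other than either does with U, so U is the least closely related of the three.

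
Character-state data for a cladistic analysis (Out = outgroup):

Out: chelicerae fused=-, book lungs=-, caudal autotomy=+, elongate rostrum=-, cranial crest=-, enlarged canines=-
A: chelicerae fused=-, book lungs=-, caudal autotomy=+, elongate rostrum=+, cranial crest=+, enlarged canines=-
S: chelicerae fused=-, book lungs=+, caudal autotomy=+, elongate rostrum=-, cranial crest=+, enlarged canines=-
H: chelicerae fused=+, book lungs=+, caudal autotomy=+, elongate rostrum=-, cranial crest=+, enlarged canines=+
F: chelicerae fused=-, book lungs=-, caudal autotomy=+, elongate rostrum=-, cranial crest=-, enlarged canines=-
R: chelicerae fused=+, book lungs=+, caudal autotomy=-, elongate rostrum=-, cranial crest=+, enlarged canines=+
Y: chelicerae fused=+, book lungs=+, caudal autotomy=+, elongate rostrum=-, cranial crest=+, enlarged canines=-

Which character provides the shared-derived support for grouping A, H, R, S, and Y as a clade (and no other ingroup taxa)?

cranial crest

Character polarity is set by the outgroup: the derived state is whichever differs from the outgroup's state, so for caudal autotomy the derived state is '-', and for the remaining characters it is '+'.
chelicerae fused (derived state '+') is shared by H, R, and Y — a synapomorphy uniting that clade.
Only H, R, S, and Y show the derived state '+' for book lungs, supporting them as a clade.
caudal autotomy (derived state '-') is unique to R (autapomorphy; uninformative for grouping).
elongate rostrum: derived state '+' in A only — an autapomorphy, so it tells us nothing about relationships among taxa.
cranial crest (derived state '+') is shared by A, H, R, S, and Y — a synapomorphy uniting that clade.
enlarged canines: derived state '+' in H and R only — synapomorphy for {H, R}.
Most parsimonious ingroup topology: ((A,(S,((H,R),Y))),F).
The clade {A, H, R, S, Y} is supported by cranial crest: its derived state '+' occurs in exactly those taxa and in no other taxon (including the outgroup).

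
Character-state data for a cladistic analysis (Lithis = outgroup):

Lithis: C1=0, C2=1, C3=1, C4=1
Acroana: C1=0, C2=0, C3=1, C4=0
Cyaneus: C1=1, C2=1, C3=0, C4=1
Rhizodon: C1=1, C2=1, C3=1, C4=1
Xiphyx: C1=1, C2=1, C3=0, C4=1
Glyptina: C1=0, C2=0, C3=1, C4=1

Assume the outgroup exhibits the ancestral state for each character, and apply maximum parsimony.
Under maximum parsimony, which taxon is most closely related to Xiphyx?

Cyaneus

Character polarity is set by the outgroup: the derived state is whichever differs from the outgroup's state, so for C2, C3, C4 the derived state is '0', and for the remaining characters it is '1'.
Only Cyaneus, Rhizodon, and Xiphyx show the derived state '1' for C1, supporting them as a clade.
Only Acroana and Glyptina show the derived state '0' for C2, supporting them as a clade.
Only Cyaneus and Xiphyx show the derived state '0' for C3, supporting them as a clade.
C4: derived state '0' in Acroana only — an autapomorphy, so it tells us nothing about relationships among taxa.
Most parsimonious ingroup topology: ((Acroana,Glyptina),((Cyaneus,Xiphyx),Rhizodon)).
Xiphyx and Cyaneus form a cherry on this tree, so they are sister taxa.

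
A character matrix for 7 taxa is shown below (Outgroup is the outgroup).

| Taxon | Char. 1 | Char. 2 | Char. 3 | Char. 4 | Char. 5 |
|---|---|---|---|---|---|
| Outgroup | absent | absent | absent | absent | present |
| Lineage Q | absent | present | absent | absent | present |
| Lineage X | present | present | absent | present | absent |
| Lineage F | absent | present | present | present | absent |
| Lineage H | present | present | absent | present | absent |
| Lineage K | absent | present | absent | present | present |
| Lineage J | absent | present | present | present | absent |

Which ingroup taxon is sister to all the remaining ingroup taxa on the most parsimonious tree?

Lineage Q

Character polarity is set by the outgroup: the derived state is whichever differs from the outgroup's state, so for Char. 5 the derived state is 'absent', and for the remaining characters it is 'present'.
Char. 1: derived state 'present' in Lineage H and Lineage X only — synapomorphy for {Lineage H, Lineage X}.
Char. 2 (derived state 'present') is shared by all ingroup taxa — unites the whole ingroup.
Char. 3: derived state 'present' in Lineage F and Lineage J only — synapomorphy for {Lineage F, Lineage J}.
Only Lineage F, Lineage H, Lineage J, Lineage K, and Lineage X show the derived state 'present' for Char. 4, supporting them as a clade.
Only Lineage F, Lineage H, Lineage J, and Lineage X show the derived state 'absent' for Char. 5, supporting them as a clade.
Most parsimonious ingroup topology: (Lineage Q,(((Lineage X,Lineage H),(Lineage F,Lineage J)),Lineage K)).
Lineage Q is sister to the clade containing all other ingroup taxa, so it is the earliest-diverging (most basal) ingroup lineage.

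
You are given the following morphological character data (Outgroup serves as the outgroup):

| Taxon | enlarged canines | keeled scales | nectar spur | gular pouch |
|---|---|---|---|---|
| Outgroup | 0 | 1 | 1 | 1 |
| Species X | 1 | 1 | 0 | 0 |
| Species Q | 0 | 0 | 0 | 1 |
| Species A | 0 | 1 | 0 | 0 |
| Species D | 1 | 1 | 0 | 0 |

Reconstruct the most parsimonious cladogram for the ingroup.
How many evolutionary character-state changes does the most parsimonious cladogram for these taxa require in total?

4

Character polarity is set by the outgroup: the derived state is whichever differs from the outgroup's state, so for keeled scales, nectar spur, gular pouch the derived state is '0', and for the remaining characters it is '1'.
Only Species D and Species X show the derived state '1' for enlarged canines, supporting them as a clade.
keeled scales: derived state '0' in Species Q only — an autapomorphy, so it tells us nothing about relationships among taxa.
All ingroup taxa share the derived state '0' for nectar spur; it defines the ingroup but does not resolve relationships within it.
gular pouch (derived state '0') is shared by Species A, Species D, and Species X — a synapomorphy uniting that clade.
Most parsimonious ingroup topology: (((Species X,Species D),Species A),Species Q).
Changes per character on this tree: enlarged canines: 1; keeled scales: 1; nectar spur: 1; gular pouch: 1.
Total = 4.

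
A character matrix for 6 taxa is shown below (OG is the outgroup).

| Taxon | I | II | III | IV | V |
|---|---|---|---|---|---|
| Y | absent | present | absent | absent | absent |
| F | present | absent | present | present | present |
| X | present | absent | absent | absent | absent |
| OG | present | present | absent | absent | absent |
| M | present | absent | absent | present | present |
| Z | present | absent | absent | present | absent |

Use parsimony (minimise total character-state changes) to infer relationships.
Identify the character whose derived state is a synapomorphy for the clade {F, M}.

V

Character polarity is set by the outgroup: the derived state is whichever differs from the outgroup's state, so for I, II the derived state is 'absent', and for the remaining characters it is 'present'.
I (derived state 'absent') is unique to Y (autapomorphy; uninformative for grouping).
II: derived state 'absent' in F, M, X, and Z only — synapomorphy for {F, M, X, Z}.
III (derived state 'present') is unique to F (autapomorphy; uninformative for grouping).
IV (derived state 'present') is shared by F, M, and Z — a synapomorphy uniting that clade.
V (derived state 'present') is shared by F and M — a synapomorphy uniting that clade.
Most parsimonious ingroup topology: ((((F,M),Z),X),Y).
The clade {F, M} is supported by V: its derived state 'present' occurs in exactly those taxa and in no other taxon (including the outgroup).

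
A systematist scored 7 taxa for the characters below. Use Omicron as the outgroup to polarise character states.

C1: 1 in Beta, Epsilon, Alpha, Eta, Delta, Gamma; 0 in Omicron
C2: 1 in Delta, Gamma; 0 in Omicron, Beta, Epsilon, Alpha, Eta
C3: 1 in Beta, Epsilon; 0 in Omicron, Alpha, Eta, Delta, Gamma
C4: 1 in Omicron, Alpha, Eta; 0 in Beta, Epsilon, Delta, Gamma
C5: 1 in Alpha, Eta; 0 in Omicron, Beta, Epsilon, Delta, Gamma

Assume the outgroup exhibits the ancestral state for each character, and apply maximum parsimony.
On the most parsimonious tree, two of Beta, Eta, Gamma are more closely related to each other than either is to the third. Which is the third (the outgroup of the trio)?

Eta

Character polarity is set by the outgroup: the derived state is whichever differs from the outgroup's state, so for C4 the derived state is '0', and for the remaining characters it is '1'.
C1 (derived state '1') is shared by all ingroup taxa — unites the whole ingroup.
C2: derived state '1' in Delta and Gamma only — synapomorphy for {Delta, Gamma}.
C3: derived state '1' in Beta and Epsilon only — synapomorphy for {Beta, Epsilon}.
C4: derived state '0' in Beta, Delta, Epsilon, and Gamma only — synapomorphy for {Beta, Delta, Epsilon, Gamma}.
C5 (derived state '1') is shared by Alpha and Eta — a synapomorphy uniting that clade.
Most parsimonious ingroup topology: (((Beta,Epsilon),(Delta,Gamma)),(Alpha,Eta)).
Beta and Gamma share a more recent common ancestor with each other than either does with Eta, so Eta is the least closely related of the three.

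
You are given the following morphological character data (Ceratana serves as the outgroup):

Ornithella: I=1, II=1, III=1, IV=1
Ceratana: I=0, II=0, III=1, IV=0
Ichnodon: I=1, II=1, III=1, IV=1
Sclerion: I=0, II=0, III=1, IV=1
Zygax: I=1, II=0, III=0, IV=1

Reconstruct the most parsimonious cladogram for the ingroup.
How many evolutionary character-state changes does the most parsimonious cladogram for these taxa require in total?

4

Character polarity is set by the outgroup: the derived state is whichever differs from the outgroup's state, so for III the derived state is '0', and for the remaining characters it is '1'.
I (derived state '1') is shared by Ichnodon, Ornithella, and Zygax — a synapomorphy uniting that clade.
II (derived state '1') is shared by Ichnodon and Ornithella — a synapomorphy uniting that clade.
III (derived state '0') is unique to Zygax (autapomorphy; uninformative for grouping).
All ingroup taxa share the derived state '1' for IV; it defines the ingroup but does not resolve relationships within it.
Most parsimonious ingroup topology: (Sclerion,((Ichnodon,Ornithella),Zygax)).
Changes per character on this tree: I: 1; II: 1; III: 1; IV: 1.
Total = 4.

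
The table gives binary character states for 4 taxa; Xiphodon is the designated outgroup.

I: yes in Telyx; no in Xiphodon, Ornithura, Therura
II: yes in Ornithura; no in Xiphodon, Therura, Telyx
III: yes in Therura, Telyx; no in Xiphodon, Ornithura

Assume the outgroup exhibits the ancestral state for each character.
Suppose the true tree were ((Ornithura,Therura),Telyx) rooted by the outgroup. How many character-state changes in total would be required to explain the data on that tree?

4

Map each character onto ((Ornithura,Therura),Telyx) (rooted by Xiphodon) and count the minimum state changes it requires (Fitch parsimony):
I: 1; II: 1; III: 2.
Total tree length = 4.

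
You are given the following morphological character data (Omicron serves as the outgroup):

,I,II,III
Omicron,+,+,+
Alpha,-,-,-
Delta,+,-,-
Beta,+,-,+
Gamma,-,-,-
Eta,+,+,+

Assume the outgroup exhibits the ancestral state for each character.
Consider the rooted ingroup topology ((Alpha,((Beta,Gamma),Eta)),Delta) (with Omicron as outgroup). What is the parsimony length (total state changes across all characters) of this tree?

7

Map each character onto ((Alpha,((Beta,Gamma),Eta)),Delta) (rooted by Omicron) and count the minimum state changes it requires (Fitch parsimony):
I: 2; II: 2; III: 3.
Total tree length = 7.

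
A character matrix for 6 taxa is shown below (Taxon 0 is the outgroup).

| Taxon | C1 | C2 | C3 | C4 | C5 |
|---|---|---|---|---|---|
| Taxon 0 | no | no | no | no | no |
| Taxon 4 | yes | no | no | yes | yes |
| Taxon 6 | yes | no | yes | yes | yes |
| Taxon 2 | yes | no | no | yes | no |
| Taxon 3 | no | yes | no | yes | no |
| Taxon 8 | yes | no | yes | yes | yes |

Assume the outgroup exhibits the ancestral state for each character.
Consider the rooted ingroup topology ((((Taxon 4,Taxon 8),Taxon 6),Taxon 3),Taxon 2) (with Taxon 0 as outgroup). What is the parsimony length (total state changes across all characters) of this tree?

Map each character onto ((((Taxon 4,Taxon 8),Taxon 6),Taxon 3),Taxon 2) (rooted by Taxon 0) and count the minimum state changes it requires (Fitch parsimony):
C1: 2; C2: 1; C3: 2; C4: 1; C5: 1.
Total tree length = 7.

7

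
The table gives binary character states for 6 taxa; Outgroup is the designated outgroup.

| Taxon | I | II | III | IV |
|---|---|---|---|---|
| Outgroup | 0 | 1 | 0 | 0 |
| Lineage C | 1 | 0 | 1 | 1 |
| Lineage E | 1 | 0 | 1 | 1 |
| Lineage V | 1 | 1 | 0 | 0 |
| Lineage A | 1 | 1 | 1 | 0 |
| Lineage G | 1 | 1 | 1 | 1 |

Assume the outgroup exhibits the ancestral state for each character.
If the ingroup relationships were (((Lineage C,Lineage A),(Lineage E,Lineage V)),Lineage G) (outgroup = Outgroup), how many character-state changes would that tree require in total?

8

Map each character onto (((Lineage C,Lineage A),(Lineage E,Lineage V)),Lineage G) (rooted by Outgroup) and count the minimum state changes it requires (Fitch parsimony):
I: 1; II: 2; III: 2; IV: 3.
Total tree length = 8.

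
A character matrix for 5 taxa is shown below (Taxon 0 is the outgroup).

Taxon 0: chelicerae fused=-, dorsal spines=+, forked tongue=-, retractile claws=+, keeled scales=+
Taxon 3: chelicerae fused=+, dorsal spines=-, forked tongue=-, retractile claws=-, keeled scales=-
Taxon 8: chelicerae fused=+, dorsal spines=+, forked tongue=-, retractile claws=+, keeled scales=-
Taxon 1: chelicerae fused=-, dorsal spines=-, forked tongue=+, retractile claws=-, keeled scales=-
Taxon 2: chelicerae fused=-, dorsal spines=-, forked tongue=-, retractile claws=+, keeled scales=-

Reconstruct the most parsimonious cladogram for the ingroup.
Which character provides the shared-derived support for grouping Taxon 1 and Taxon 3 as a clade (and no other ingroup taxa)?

retractile claws

Character polarity is set by the outgroup: the derived state is whichever differs from the outgroup's state, so for dorsal spines, retractile claws, keeled scales the derived state is '-', and for the remaining characters it is '+'.
chelicerae fused (state '+') occurs in Taxon 3 and Taxon 8 but conflicts with the nesting implied by the other characters — most parsimoniously interpreted as homoplasy.
dorsal spines (derived state '-') is shared by Taxon 1, Taxon 2, and Taxon 3 — a synapomorphy uniting that clade.
forked tongue: derived state '+' in Taxon 1 only — an autapomorphy, so it tells us nothing about relationships among taxa.
retractile claws (derived state '-') is shared by Taxon 1 and Taxon 3 — a synapomorphy uniting that clade.
keeled scales (derived state '-') is shared by all ingroup taxa — unites the whole ingroup.
Most parsimonious ingroup topology: (((Taxon 3,Taxon 1),Taxon 2),Taxon 8).
The clade {Taxon 1, Taxon 3} is supported by retractile claws: its derived state '-' occurs in exactly those taxa and in no other taxon (including the outgroup).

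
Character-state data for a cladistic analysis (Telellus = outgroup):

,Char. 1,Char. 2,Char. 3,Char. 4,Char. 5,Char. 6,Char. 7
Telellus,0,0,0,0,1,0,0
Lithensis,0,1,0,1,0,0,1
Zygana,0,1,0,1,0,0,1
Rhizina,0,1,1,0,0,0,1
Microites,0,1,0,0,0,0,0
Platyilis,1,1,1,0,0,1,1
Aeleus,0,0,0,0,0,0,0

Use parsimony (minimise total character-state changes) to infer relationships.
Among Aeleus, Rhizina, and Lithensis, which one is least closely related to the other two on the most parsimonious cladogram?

Aeleus

Character polarity is set by the outgroup: the derived state is whichever differs from the outgroup's state, so for Char. 5 the derived state is '0', and for the remaining characters it is '1'.
Char. 1: derived state '1' in Platyilis only — an autapomorphy, so it tells us nothing about relationships among taxa.
Char. 2 (derived state '1') is shared by Lithensis, Microites, Platyilis, Rhizina, and Zygana — a synapomorphy uniting that clade.
Char. 3 (derived state '1') is shared by Platyilis and Rhizina — a synapomorphy uniting that clade.
Char. 4 (derived state '1') is shared by Lithensis and Zygana — a synapomorphy uniting that clade.
All ingroup taxa share the derived state '0' for Char. 5; it defines the ingroup but does not resolve relationships within it.
Char. 6 (derived state '1') is unique to Platyilis (autapomorphy; uninformative for grouping).
Only Lithensis, Platyilis, Rhizina, and Zygana show the derived state '1' for Char. 7, supporting them as a clade.
Most parsimonious ingroup topology: ((((Lithensis,Zygana),(Rhizina,Platyilis)),Microites),Aeleus).
Rhizina and Lithensis share a more recent common ancestor with each other than either does with Aeleus, so Aeleus is the least closely related of the three.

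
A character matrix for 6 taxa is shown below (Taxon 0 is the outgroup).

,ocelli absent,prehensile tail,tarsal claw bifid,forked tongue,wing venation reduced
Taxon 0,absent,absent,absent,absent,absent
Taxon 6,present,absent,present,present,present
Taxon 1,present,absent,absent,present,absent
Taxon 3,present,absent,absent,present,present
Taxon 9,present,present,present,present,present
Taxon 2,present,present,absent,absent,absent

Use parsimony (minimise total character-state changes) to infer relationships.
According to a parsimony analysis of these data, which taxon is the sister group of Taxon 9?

Taxon 6

The outgroup has state 'absent' for every character, so 'present' is the derived state throughout.
All ingroup taxa share the derived state 'present' for ocelli absent; it defines the ingroup but does not resolve relationships within it.
prehensile tail (state 'present') occurs in Taxon 2 and Taxon 9 but conflicts with the nesting implied by the other characters — most parsimoniously interpreted as homoplasy.
tarsal claw bifid (derived state 'present') is shared by Taxon 6 and Taxon 9 — a synapomorphy uniting that clade.
forked tongue (derived state 'present') is shared by Taxon 1, Taxon 3, Taxon 6, and Taxon 9 — a synapomorphy uniting that clade.
wing venation reduced (derived state 'present') is shared by Taxon 3, Taxon 6, and Taxon 9 — a synapomorphy uniting that clade.
Most parsimonious ingroup topology: ((((Taxon 6,Taxon 9),Taxon 3),Taxon 1),Taxon 2).
Taxon 9 and Taxon 6 form a cherry on this tree, so they are sister taxa.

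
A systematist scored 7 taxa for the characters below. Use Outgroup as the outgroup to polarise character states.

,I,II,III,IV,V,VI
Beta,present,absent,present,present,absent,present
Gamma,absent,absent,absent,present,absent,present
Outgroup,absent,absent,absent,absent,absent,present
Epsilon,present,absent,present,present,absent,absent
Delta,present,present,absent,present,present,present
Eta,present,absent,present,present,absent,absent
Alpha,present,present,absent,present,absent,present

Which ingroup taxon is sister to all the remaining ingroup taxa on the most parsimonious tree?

Character polarity is set by the outgroup: the derived state is whichever differs from the outgroup's state, so for VI the derived state is 'absent', and for the remaining characters it is 'present'.
I (derived state 'present') is shared by Alpha, Beta, Delta, Epsilon, and Eta — a synapomorphy uniting that clade.
II (derived state 'present') is shared by Alpha and Delta — a synapomorphy uniting that clade.
Only Beta, Epsilon, and Eta show the derived state 'present' for III, supporting them as a clade.
All ingroup taxa share the derived state 'present' for IV; it defines the ingroup but does not resolve relationships within it.
V (derived state 'present') is unique to Delta (autapomorphy; uninformative for grouping).
VI (derived state 'absent') is shared by Epsilon and Eta — a synapomorphy uniting that clade.
Most parsimonious ingroup topology: (Gamma,(((Eta,Epsilon),Beta),(Alpha,Delta))).
Gamma is sister to the clade containing all other ingroup taxa, so it is the earliest-diverging (most basal) ingroup lineage.

Gamma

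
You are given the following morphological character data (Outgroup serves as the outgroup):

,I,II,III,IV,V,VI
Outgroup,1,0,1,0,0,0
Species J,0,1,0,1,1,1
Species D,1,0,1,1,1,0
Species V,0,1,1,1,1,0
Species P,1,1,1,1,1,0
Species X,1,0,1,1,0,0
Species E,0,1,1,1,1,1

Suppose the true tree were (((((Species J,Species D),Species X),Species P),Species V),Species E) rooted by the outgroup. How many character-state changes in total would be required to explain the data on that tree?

Map each character onto (((((Species J,Species D),Species X),Species P),Species V),Species E) (rooted by Outgroup) and count the minimum state changes it requires (Fitch parsimony):
I: 3; II: 3; III: 1; IV: 1; V: 2; VI: 2.
Total tree length = 12.

12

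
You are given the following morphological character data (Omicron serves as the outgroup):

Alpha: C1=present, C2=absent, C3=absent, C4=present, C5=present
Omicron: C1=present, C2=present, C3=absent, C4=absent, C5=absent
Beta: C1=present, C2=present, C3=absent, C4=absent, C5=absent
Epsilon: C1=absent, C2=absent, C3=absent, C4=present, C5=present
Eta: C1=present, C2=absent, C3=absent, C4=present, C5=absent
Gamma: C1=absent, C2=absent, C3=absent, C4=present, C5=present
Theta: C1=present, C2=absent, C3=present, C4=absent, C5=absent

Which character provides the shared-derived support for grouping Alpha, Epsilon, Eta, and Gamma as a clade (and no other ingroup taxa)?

Character polarity is set by the outgroup: the derived state is whichever differs from the outgroup's state, so for C1, C2 the derived state is 'absent', and for the remaining characters it is 'present'.
Only Epsilon and Gamma show the derived state 'absent' for C1, supporting them as a clade.
Only Alpha, Epsilon, Eta, Gamma, and Theta show the derived state 'absent' for C2, supporting them as a clade.
C3: derived state 'present' in Theta only — an autapomorphy, so it tells us nothing about relationships among taxa.
C4: derived state 'present' in Alpha, Epsilon, Eta, and Gamma only — synapomorphy for {Alpha, Epsilon, Eta, Gamma}.
C5: derived state 'present' in Alpha, Epsilon, and Gamma only — synapomorphy for {Alpha, Epsilon, Gamma}.
Most parsimonious ingroup topology: (((((Gamma,Epsilon),Alpha),Eta),Theta),Beta).
The clade {Alpha, Epsilon, Eta, Gamma} is supported by C4: its derived state 'present' occurs in exactly those taxa and in no other taxon (including the outgroup).

C4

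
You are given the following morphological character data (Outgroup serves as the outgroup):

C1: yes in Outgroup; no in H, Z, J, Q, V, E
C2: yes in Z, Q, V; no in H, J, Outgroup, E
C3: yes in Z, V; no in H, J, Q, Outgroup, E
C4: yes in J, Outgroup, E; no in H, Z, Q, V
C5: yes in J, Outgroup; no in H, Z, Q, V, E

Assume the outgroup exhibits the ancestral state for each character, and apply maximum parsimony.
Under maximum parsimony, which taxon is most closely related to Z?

V

Character polarity is set by the outgroup: the derived state is whichever differs from the outgroup's state, so for C1, C4, C5 the derived state is 'no', and for the remaining characters it is 'yes'.
All ingroup taxa share the derived state 'no' for C1; it defines the ingroup but does not resolve relationships within it.
Only Q, V, and Z show the derived state 'yes' for C2, supporting them as a clade.
C3: derived state 'yes' in V and Z only — synapomorphy for {V, Z}.
C4: derived state 'no' in H, Q, V, and Z only — synapomorphy for {H, Q, V, Z}.
C5 (derived state 'no') is shared by E, H, Q, V, and Z — a synapomorphy uniting that clade.
Most parsimonious ingroup topology: (((((V,Z),Q),H),E),J).
Z and V form a cherry on this tree, so they are sister taxa.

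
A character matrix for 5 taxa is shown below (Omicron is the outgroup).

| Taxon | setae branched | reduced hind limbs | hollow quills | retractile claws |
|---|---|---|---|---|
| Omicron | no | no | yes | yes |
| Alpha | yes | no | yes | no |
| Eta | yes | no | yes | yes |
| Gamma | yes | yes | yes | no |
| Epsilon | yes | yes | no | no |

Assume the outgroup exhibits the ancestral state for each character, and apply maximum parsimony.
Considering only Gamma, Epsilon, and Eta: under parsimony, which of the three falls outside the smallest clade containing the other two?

Character polarity is set by the outgroup: the derived state is whichever differs from the outgroup's state, so for hollow quills, retractile claws the derived state is 'no', and for the remaining characters it is 'yes'.
setae branched (derived state 'yes') is shared by all ingroup taxa — unites the whole ingroup.
reduced hind limbs (derived state 'yes') is shared by Epsilon and Gamma — a synapomorphy uniting that clade.
hollow quills (derived state 'no') is unique to Epsilon (autapomorphy; uninformative for grouping).
Only Alpha, Epsilon, and Gamma show the derived state 'no' for retractile claws, supporting them as a clade.
Most parsimonious ingroup topology: ((Alpha,(Gamma,Epsilon)),Eta).
Epsilon and Gamma share a more recent common ancestor with each other than either does with Eta, so Eta is the least closely related of the three.

Eta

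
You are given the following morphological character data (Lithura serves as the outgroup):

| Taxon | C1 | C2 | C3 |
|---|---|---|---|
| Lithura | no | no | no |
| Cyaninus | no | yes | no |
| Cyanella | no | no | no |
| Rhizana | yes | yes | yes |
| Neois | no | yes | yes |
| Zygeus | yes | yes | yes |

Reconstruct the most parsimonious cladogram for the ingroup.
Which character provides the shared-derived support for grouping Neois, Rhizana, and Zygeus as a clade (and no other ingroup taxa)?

C3

The outgroup has state 'no' for every character, so 'yes' is the derived state throughout.
C1: derived state 'yes' in Rhizana and Zygeus only — synapomorphy for {Rhizana, Zygeus}.
Only Cyaninus, Neois, Rhizana, and Zygeus show the derived state 'yes' for C2, supporting them as a clade.
C3: derived state 'yes' in Neois, Rhizana, and Zygeus only — synapomorphy for {Neois, Rhizana, Zygeus}.
Most parsimonious ingroup topology: ((Cyaninus,((Rhizana,Zygeus),Neois)),Cyanella).
The clade {Neois, Rhizana, Zygeus} is supported by C3: its derived state 'yes' occurs in exactly those taxa and in no other taxon (including the outgroup).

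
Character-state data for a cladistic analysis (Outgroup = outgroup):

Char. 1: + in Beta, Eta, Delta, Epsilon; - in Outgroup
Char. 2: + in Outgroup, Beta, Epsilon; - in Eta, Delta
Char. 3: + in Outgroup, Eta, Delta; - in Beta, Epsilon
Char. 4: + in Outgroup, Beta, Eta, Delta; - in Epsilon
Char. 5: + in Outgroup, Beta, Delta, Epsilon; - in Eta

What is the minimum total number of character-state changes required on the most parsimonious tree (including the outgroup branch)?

Character polarity is set by the outgroup: the derived state is whichever differs from the outgroup's state, so for Char. 2, Char. 3, Char. 4, Char. 5 the derived state is '-', and for the remaining characters it is '+'.
All ingroup taxa share the derived state '+' for Char. 1; it defines the ingroup but does not resolve relationships within it.
Char. 2: derived state '-' in Delta and Eta only — synapomorphy for {Delta, Eta}.
Only Beta and Epsilon show the derived state '-' for Char. 3, supporting them as a clade.
Char. 4 (derived state '-') is unique to Epsilon (autapomorphy; uninformative for grouping).
Char. 5: derived state '-' in Eta only — an autapomorphy, so it tells us nothing about relationships among taxa.
Most parsimonious ingroup topology: ((Beta,Epsilon),(Eta,Delta)).
Changes per character on this tree: Char. 1: 1; Char. 2: 1; Char. 3: 1; Char. 4: 1; Char. 5: 1.
Total = 5.

5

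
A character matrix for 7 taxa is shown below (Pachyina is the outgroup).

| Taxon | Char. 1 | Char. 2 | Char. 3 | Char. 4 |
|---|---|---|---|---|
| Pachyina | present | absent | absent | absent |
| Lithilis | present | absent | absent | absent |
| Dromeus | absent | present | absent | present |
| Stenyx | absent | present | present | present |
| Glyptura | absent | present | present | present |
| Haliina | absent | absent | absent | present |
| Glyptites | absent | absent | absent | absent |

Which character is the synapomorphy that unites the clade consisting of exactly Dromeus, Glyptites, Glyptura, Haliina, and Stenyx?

Char. 1

Character polarity is set by the outgroup: the derived state is whichever differs from the outgroup's state, so for Char. 1 the derived state is 'absent', and for the remaining characters it is 'present'.
Char. 1: derived state 'absent' in Dromeus, Glyptites, Glyptura, Haliina, and Stenyx only — synapomorphy for {Dromeus, Glyptites, Glyptura, Haliina, Stenyx}.
Char. 2 (derived state 'present') is shared by Dromeus, Glyptura, and Stenyx — a synapomorphy uniting that clade.
Char. 3 (derived state 'present') is shared by Glyptura and Stenyx — a synapomorphy uniting that clade.
Char. 4 (derived state 'present') is shared by Dromeus, Glyptura, Haliina, and Stenyx — a synapomorphy uniting that clade.
Most parsimonious ingroup topology: (Lithilis,(((Dromeus,(Stenyx,Glyptura)),Haliina),Glyptites)).
The clade {Dromeus, Glyptites, Glyptura, Haliina, Stenyx} is supported by Char. 1: its derived state 'absent' occurs in exactly those taxa and in no other taxon (including the outgroup).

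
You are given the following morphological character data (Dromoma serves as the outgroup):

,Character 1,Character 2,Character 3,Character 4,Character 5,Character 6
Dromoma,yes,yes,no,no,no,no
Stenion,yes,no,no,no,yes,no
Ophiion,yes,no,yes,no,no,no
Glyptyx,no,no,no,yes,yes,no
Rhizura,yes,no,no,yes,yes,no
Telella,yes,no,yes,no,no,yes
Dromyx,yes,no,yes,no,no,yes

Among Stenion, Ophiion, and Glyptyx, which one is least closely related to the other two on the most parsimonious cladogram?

Character polarity is set by the outgroup: the derived state is whichever differs from the outgroup's state, so for Character 1, Character 2 the derived state is 'no', and for the remaining characters it is 'yes'.
Character 1: derived state 'no' in Glyptyx only — an autapomorphy, so it tells us nothing about relationships among taxa.
All ingroup taxa share the derived state 'no' for Character 2; it defines the ingroup but does not resolve relationships within it.
Character 3: derived state 'yes' in Dromyx, Ophiion, and Telella only — synapomorphy for {Dromyx, Ophiion, Telella}.
Character 4 (derived state 'yes') is shared by Glyptyx and Rhizura — a synapomorphy uniting that clade.
Character 5 (derived state 'yes') is shared by Glyptyx, Rhizura, and Stenion — a synapomorphy uniting that clade.
Character 6: derived state 'yes' in Dromyx and Telella only — synapomorphy for {Dromyx, Telella}.
Most parsimonious ingroup topology: ((Stenion,(Glyptyx,Rhizura)),(Ophiion,(Telella,Dromyx))).
Glyptyx and Stenion share a more recent common ancestor with each other than either does with Ophiion, so Ophiion is the least closely related of the three.

Ophiion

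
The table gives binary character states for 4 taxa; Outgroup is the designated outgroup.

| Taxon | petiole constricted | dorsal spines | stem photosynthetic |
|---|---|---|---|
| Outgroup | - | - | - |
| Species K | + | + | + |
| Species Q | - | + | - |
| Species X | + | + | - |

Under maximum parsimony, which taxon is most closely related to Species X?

The outgroup has state '-' for every character, so '+' is the derived state throughout.
petiole constricted: derived state '+' in Species K and Species X only — synapomorphy for {Species K, Species X}.
All ingroup taxa share the derived state '+' for dorsal spines; it defines the ingroup but does not resolve relationships within it.
stem photosynthetic: derived state '+' in Species K only — an autapomorphy, so it tells us nothing about relationships among taxa.
Most parsimonious ingroup topology: ((Species K,Species X),Species Q).
Species X and Species K form a cherry on this tree, so they are sister taxa.

Species K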